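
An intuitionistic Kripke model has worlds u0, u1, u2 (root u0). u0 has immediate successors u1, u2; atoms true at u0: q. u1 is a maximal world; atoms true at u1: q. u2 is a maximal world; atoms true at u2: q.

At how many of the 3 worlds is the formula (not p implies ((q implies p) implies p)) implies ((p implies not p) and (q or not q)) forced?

u0: forces it.
u1: forces it.
u2: forces it.
Worlds forcing the formula: {u0, u1, u2}.

3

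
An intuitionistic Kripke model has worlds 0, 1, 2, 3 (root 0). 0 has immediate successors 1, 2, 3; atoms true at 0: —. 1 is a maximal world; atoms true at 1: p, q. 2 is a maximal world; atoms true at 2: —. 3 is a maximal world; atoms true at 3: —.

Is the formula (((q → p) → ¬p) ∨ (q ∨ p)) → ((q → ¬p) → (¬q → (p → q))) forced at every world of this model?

0 ⊩ (((q → p) → ¬p) ∨ (q ∨ p)) → ((q → ¬p) → (¬q → (p → q))): every world accessible from 0 that forces ((q → p) → ¬p) ∨ (q ∨ p) (namely 1, 2, 3) also forces (q → ¬p) → (¬q → (p → q)).
Since the root 0 forces (((q → p) → ¬p) ∨ (q ∨ p)) → ((q → ¬p) → (¬q → (p → q))) and forcing is persistent (monotone upward), every world forces it.

Yes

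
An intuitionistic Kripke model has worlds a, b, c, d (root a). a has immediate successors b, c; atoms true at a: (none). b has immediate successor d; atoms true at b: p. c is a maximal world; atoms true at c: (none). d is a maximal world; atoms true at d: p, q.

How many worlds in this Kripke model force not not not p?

1

a: does not force it — a does not force not not not p since b is accessible from a and b forces not not p.
b: does not force it — b does not force not not not p since b is accessible from b and b forces not not p.
c: forces it.
d: does not force it — d does not force not not not p since d is accessible from d and d forces not not p.
Worlds forcing the formula: {c}.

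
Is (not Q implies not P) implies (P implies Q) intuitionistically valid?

This is the converse of contraposition, which is not intuitionistically valid.
A Kripke countermodel: worlds 0, 1; order generated by 0 <= 1; atoms true at each world — 0:{P}; 1:{P,Q}.
0 does not force (not Q implies not P) implies (P implies Q): already at 0 itself, 0 forces not Q implies not P but 0 does not force P implies Q.
0 does not force P implies Q: already at 0 itself, 0 forces P but 0 does not force Q.
0 lacks atom Q, so 0 does not force Q.
So the root 0 does not force the formula.

No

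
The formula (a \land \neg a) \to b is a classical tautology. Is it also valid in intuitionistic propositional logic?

This is an instance of ex falso quodlibet, which is intuitionistically derivable.
No world can force both a and \neg a, so the antecedent a \land \neg a is never forced and the implication holds vacuously at every world.

Yes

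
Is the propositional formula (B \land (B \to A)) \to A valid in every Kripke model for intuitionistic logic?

This is modus ponens in implicational form, which is intuitionistically derivable.
If a world forces B and B \to A, then applying the implication at that world (which is accessible from itself) gives A.

Yes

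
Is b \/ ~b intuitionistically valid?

No

This is the law of excluded middle, which is not intuitionistically valid.
A Kripke countermodel: worlds w0, w1; order generated by w0 <= w1; atoms true at each world — w0:{}; w1:{b}.
w0 ||-/- b \/ ~b: neither disjunct is forced at w0.
w0 lacks atom b, so w0 ||-/- b.
So the root w0 does not force the formula.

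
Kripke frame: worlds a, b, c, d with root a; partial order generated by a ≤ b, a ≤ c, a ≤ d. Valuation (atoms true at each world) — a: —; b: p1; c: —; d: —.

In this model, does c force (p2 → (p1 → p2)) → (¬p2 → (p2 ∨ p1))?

No

c ⊮ (p2 → (p1 → p2)) → (¬p2 → (p2 ∨ p1)): already at c itself, c ⊩ p2 → (p1 → p2) but c ⊮ ¬p2 → (p2 ∨ p1).
c ⊮ ¬p2 → (p2 ∨ p1): already at c itself, c ⊩ ¬p2 but c ⊮ p2 ∨ p1.
c ⊮ p2 ∨ p1: neither disjunct is forced at c.
c lacks atom p2, so c ⊮ p2.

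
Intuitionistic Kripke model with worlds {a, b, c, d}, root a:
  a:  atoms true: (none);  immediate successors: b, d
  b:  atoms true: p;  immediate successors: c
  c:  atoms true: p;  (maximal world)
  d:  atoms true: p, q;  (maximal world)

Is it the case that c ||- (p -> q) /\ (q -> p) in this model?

No

c ||-/- (p -> q) /\ (q -> p) since c fails p -> q.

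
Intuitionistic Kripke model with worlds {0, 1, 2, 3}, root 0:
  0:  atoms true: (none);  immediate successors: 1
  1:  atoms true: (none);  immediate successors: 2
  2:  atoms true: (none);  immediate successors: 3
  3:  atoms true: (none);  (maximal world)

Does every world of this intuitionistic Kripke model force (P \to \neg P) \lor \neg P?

0 \Vdash (P \to \neg P) \lor \neg P via the disjunct P \to \neg P.
Since the root 0 forces (P \to \neg P) \lor \neg P and forcing is persistent (monotone upward), every world forces it.

Yes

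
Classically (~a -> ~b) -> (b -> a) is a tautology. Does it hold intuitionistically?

No

This is the converse of contraposition, which is not intuitionistically valid.
A Kripke countermodel: worlds 0, 1; order generated by 0 <= 1; atoms true at each world — 0:{b}; 1:{a,b}.
0 ||-/- (~a -> ~b) -> (b -> a): already at 0 itself, 0 ||- ~a -> ~b but 0 ||-/- b -> a.
0 ||-/- b -> a: already at 0 itself, 0 ||- b but 0 ||-/- a.
0 lacks atom a, so 0 ||-/- a.
So the root 0 does not force the formula.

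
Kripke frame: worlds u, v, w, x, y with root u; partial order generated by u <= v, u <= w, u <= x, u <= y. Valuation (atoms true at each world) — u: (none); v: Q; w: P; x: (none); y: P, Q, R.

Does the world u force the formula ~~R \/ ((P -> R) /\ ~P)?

No

u ||-/- ~~R \/ ((P -> R) /\ ~P): neither disjunct is forced at u.
u ||-/- ~~R since v is accessible from u and v ||- ~R.
v ||- ~R: no world accessible from v forces R.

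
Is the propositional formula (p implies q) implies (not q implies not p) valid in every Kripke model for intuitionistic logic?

Yes

This is the forward direction of contraposition, which is intuitionistically derivable.
Assume p implies q and not q. If p held then q would follow, contradicting not q; so not p.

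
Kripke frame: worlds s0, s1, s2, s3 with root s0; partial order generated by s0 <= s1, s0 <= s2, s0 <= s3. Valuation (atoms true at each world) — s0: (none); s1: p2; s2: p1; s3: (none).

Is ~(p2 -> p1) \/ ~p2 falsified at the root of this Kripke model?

Yes

s0 ||-/- ~(p2 -> p1) \/ ~p2: neither disjunct is forced at s0.
s0 ||-/- ~(p2 -> p1) since s2 is accessible from s0 and s2 ||- p2 -> p1.
s2 ||- p2 -> p1 vacuously: no world accessible from s2 forces the antecedent p2.
So the root s0 does not force ~(p2 -> p1) \/ ~p2; the model is a countermodel.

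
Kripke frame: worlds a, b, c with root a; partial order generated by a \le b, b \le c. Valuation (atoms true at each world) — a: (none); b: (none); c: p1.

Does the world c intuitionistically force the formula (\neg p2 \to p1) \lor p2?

Yes

c \Vdash (\neg p2 \to p1) \lor p2 via the disjunct \neg p2 \to p1.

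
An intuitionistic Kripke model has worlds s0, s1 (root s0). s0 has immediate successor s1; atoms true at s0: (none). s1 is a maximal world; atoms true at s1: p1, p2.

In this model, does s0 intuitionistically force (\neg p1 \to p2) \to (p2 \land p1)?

s0 \nVdash (\neg p1 \to p2) \to (p2 \land p1): already at s0 itself, s0 \Vdash \neg p1 \to p2 but s0 \nVdash p2 \land p1.
s0 \nVdash p2 \land p1 since s0 fails p2.

No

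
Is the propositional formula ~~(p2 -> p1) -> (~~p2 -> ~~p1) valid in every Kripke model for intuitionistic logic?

This is the distribution of double negation over implication, which is intuitionistically derivable.
Assume ~~(p2 -> p1) and ~~p2; suppose ~p1. Then p2 -> p1 would give ~p2 (by contraposition), contradicting ~~p2; so ~(p2 -> p1), contradicting ~~(p2 -> p1). Hence ~~p1.

Yes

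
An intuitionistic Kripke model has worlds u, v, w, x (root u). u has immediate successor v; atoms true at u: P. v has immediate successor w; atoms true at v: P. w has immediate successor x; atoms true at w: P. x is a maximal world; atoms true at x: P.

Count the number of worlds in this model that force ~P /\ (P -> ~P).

u: does not force it — u ||-/- ~P /\ (P -> ~P) since u fails ~P.
v: does not force it — v ||-/- ~P /\ (P -> ~P) since v fails ~P.
w: does not force it.
x: does not force it.
Worlds forcing the formula: { }.

0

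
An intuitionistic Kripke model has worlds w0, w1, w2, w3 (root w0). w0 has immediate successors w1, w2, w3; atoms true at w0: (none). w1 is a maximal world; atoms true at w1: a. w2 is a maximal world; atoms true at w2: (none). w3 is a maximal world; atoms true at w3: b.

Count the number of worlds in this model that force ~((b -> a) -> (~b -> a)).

w0: does not force it — w0 ||-/- ~((b -> a) -> (~b -> a)) since w1 is accessible from w0 and w1 ||- (b -> a) -> (~b -> a).
w1: does not force it.
w2: forces it.
w3: does not force it.
Worlds forcing the formula: {w2}.

1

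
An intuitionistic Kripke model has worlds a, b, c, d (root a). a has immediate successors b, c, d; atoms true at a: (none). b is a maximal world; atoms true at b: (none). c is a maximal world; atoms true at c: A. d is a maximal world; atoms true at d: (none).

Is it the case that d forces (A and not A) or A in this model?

No

d does not force (A and not A) or A: neither disjunct is forced at d.
d does not force A and not A since d fails A.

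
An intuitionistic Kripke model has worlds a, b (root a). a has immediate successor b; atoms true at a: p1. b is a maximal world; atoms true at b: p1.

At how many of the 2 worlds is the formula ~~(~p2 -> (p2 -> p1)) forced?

2

a: forces it.
b: forces it.
Worlds forcing the formula: {a, b}.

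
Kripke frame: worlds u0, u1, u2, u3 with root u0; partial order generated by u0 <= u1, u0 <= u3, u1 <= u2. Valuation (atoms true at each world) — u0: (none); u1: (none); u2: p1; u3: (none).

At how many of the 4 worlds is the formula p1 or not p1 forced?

2

u0: does not force it — u0 does not force p1 or not p1: neither disjunct is forced at u0.
u1: does not force it — u1 does not force p1 or not p1: neither disjunct is forced at u1.
u2: forces it.
u3: forces it.
Worlds forcing the formula: {u2, u3}.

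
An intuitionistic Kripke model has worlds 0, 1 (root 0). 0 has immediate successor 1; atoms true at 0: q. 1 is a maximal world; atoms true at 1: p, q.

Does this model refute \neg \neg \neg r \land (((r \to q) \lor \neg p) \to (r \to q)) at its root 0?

0 \Vdash \neg \neg \neg r \land (((r \to q) \lor \neg p) \to (r \to q)) since 0 forces both conjuncts.
So the root 0 forces \neg \neg \neg r \land (((r \to q) \lor \neg p) \to (r \to q)); the model is not a countermodel.

No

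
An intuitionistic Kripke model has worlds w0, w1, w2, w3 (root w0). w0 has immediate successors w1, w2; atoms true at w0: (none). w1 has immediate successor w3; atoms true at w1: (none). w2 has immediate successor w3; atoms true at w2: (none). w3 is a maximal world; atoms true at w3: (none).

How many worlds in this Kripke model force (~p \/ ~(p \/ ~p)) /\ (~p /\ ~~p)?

0

w0: does not force it — w0 ||-/- (~p \/ ~(p \/ ~p)) /\ (~p /\ ~~p) since w0 fails ~p /\ ~~p.
w1: does not force it.
w2: does not force it.
w3: does not force it.
Worlds forcing the formula: { }.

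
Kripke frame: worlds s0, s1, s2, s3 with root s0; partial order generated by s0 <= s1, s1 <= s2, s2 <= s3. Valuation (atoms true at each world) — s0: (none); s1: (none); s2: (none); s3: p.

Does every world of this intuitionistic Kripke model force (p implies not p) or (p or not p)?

No

Not every world: s0 does not force (p implies not p) or (p or not p).
s0 does not force (p implies not p) or (p or not p): neither disjunct is forced at s0.
s0 does not force p implies not p: at the accessible world s3, s3 forces p but s3 does not force not p.
s3 does not force not p since s3 is accessible from s3 and s3 forces p.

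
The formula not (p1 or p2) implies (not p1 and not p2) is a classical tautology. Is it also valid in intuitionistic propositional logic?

This is a constructively valid De Morgan direction (negated disjunction to conjunction of negations), which is intuitionistically derivable.
From not (p1 or p2): if p1 held then p1 or p2 would, contradiction — so not p1; similarly not p2.

Yes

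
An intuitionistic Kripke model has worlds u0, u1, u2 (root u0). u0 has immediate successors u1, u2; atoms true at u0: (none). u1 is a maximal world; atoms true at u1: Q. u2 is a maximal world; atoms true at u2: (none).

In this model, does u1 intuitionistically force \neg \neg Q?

Yes

u1 \Vdash \neg \neg Q: no world accessible from u1 forces \neg Q.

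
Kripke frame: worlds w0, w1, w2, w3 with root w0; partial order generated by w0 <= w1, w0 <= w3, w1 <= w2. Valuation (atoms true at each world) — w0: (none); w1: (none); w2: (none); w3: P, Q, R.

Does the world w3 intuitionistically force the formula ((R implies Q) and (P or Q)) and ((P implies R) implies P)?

w3 forces ((R implies Q) and (P or Q)) and ((P implies R) implies P) since w3 forces both conjuncts.

Yes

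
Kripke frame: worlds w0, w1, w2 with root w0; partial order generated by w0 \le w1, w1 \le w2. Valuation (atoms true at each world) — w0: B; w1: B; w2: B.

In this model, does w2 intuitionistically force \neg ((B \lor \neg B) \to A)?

w2 \Vdash \neg ((B \lor \neg B) \to A): no world accessible from w2 forces (B \lor \neg B) \to A.

Yes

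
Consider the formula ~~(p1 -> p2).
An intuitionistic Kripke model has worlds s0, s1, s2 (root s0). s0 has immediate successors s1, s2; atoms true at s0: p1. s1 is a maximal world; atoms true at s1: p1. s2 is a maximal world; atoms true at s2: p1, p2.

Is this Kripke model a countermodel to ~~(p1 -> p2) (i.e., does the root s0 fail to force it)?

s0 ||-/- ~~(p1 -> p2) since s1 is accessible from s0 and s1 ||- ~(p1 -> p2).
s1 ||- ~(p1 -> p2): no world accessible from s1 forces p1 -> p2.
So the root s0 does not force ~~(p1 -> p2); the model is a countermodel.

Yes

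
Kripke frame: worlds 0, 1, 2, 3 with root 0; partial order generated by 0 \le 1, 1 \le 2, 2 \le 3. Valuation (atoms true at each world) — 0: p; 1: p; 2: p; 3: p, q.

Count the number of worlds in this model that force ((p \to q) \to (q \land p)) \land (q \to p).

4

0: forces it.
1: forces it.
2: forces it.
3: forces it.
Worlds forcing the formula: {0, 1, 2, 3}.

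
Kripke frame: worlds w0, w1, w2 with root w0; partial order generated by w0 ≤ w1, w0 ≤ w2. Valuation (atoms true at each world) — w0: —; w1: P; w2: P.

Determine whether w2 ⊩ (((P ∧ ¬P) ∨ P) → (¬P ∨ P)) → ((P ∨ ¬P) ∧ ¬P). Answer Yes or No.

w2 ⊮ (((P ∧ ¬P) ∨ P) → (¬P ∨ P)) → ((P ∨ ¬P) ∧ ¬P): already at w2 itself, w2 ⊩ ((P ∧ ¬P) ∨ P) → (¬P ∨ P) but w2 ⊮ (P ∨ ¬P) ∧ ¬P.
w2 ⊮ (P ∨ ¬P) ∧ ¬P since w2 fails ¬P.

No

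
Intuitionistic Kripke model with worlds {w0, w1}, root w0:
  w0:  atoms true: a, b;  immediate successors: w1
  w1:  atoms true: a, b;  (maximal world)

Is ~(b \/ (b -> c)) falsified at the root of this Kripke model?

Yes

w0 ||-/- ~(b \/ (b -> c)) since w0 is accessible from w0 and w0 ||- b \/ (b -> c).
w0 ||- b \/ (b -> c) via the disjunct b.
So the root w0 does not force ~(b \/ (b -> c)); the model is a countermodel.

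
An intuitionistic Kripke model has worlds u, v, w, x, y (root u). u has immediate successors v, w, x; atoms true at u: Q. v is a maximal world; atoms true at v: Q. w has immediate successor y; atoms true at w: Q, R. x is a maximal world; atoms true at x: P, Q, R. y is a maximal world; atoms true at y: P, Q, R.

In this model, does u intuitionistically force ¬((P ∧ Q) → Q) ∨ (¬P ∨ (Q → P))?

No

u ⊮ ¬((P ∧ Q) → Q) ∨ (¬P ∨ (Q → P)): neither disjunct is forced at u.
u ⊮ ¬((P ∧ Q) → Q) since u is accessible from u and u ⊩ (P ∧ Q) → Q.
u ⊩ (P ∧ Q) → Q: every world accessible from u that forces P ∧ Q (namely x, y) also forces Q.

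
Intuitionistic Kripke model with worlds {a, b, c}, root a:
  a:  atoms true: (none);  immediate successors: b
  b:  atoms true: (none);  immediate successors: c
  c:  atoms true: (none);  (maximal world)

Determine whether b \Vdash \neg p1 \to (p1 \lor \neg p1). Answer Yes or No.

Yes

b \Vdash \neg p1 \to (p1 \lor \neg p1): every world accessible from b that forces \neg p1 (namely b, c) also forces p1 \lor \neg p1.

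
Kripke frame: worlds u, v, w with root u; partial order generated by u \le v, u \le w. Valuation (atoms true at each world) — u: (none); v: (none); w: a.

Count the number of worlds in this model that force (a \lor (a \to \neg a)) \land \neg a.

u: does not force it — u \nVdash (a \lor (a \to \neg a)) \land \neg a since u fails a \lor (a \to \neg a).
v: forces it.
w: does not force it — w \nVdash (a \lor (a \to \neg a)) \land \neg a since w fails \neg a.
Worlds forcing the formula: {v}.

1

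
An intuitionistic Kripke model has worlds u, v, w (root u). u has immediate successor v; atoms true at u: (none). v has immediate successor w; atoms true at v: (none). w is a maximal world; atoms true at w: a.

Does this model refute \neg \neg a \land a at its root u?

Yes

u \nVdash \neg \neg a \land a since u fails a.
So the root u does not force \neg \neg a \land a; the model is a countermodel.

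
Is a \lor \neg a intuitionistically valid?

This is the law of excluded middle, which is not intuitionistically valid.
A Kripke countermodel: worlds u, v; order generated by u \le v; atoms true at each world — u:{}; v:{a}.
u \nVdash a \lor \neg a: neither disjunct is forced at u.
u lacks atom a, so u \nVdash a.
So the root u does not force the formula.

No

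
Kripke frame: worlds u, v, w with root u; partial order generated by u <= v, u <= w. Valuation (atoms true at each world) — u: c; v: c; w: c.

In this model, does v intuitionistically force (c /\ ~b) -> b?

No

v ||-/- (c /\ ~b) -> b: already at v itself, v ||- c /\ ~b but v ||-/- b.
v lacks atom b, so v ||-/- b.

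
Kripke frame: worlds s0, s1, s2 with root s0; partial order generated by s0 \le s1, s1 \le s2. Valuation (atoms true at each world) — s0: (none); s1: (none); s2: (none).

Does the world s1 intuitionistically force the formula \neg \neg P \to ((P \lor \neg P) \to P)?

Yes

s1 \Vdash \neg \neg P \to ((P \lor \neg P) \to P) vacuously: no world accessible from s1 forces the antecedent \neg \neg P.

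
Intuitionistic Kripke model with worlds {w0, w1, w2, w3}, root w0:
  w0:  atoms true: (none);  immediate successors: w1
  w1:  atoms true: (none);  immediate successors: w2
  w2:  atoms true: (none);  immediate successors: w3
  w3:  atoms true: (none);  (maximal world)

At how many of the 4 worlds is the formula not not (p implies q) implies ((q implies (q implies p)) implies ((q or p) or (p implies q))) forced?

w0: forces it.
w1: forces it.
w2: forces it.
w3: forces it.
Worlds forcing the formula: {w0, w1, w2, w3}.

4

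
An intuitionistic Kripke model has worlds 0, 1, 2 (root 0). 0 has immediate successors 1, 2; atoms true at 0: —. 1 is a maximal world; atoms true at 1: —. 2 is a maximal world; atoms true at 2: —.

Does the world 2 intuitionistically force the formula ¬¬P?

No

2 ⊮ ¬¬P since 2 is accessible from 2 and 2 ⊩ ¬P.
2 ⊩ ¬P: no world accessible from 2 forces P.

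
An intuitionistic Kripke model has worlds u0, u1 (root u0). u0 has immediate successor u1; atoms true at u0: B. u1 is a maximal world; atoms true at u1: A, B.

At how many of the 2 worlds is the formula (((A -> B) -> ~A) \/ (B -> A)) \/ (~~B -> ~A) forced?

1

u0: does not force it — u0 ||-/- (((A -> B) -> ~A) \/ (B -> A)) \/ (~~B -> ~A): neither disjunct is forced at u0.
u1: forces it.
Worlds forcing the formula: {u1}.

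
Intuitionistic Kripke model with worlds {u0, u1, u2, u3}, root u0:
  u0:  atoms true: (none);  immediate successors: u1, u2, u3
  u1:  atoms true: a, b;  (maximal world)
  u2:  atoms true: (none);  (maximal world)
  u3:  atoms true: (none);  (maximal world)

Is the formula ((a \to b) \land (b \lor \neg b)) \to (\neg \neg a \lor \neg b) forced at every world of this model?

Yes

u0 \Vdash ((a \to b) \land (b \lor \neg b)) \to (\neg \neg a \lor \neg b): every world accessible from u0 that forces (a \to b) \land (b \lor \neg b) (namely u1, u2, u3) also forces \neg \neg a \lor \neg b.
Since the root u0 forces ((a \to b) \land (b \lor \neg b)) \to (\neg \neg a \lor \neg b) and forcing is persistent (monotone upward), every world forces it.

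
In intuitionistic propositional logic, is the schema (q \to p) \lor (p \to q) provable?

This is the Gödel–Dummett linearity axiom, which is not intuitionistically valid.
A Kripke countermodel: worlds 0, 1, 2; order generated by 0 \le 1, 0 \le 2; atoms true at each world — 0:{}; 1:{q}; 2:{p}.
0 \nVdash (q \to p) \lor (p \to q): neither disjunct is forced at 0.
0 \nVdash q \to p: at the accessible world 1, 1 \Vdash q but 1 \nVdash p.
1 lacks atom p, so 1 \nVdash p.
So the root 0 does not force the formula.

No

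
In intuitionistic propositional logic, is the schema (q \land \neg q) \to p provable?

Yes

This is an instance of ex falso quodlibet, which is intuitionistically derivable.
No world can force both q and \neg q, so the antecedent q \land \neg q is never forced and the implication holds vacuously at every world.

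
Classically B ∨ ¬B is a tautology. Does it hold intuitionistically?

No

This is the law of excluded middle, which is not intuitionistically valid.
A Kripke countermodel: worlds a, b; order generated by a ≤ b; atoms true at each world — a:{}; b:{B}.
a ⊮ B ∨ ¬B: neither disjunct is forced at a.
a lacks atom B, so a ⊮ B.
So the root a does not force the formula.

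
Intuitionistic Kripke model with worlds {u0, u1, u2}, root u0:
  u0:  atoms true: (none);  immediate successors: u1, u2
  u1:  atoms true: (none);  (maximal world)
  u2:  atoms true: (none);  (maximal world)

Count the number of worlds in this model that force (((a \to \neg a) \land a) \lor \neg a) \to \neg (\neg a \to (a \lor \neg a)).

u0: does not force it — u0 \nVdash (((a \to \neg a) \land a) \lor \neg a) \to \neg (\neg a \to (a \lor \neg a)): already at u0 itself, u0 \Vdash ((a \to \neg a) \land a) \lor \neg a but u0 \nVdash \neg (\neg a \to (a \lor \neg a)).
u1: does not force it.
u2: does not force it.
Worlds forcing the formula: { }.

0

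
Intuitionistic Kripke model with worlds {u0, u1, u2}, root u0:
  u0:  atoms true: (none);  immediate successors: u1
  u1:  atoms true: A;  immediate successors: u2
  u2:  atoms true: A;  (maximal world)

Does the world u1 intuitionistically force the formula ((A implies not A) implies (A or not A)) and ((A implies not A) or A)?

Yes

u1 forces ((A implies not A) implies (A or not A)) and ((A implies not A) or A) since u1 forces both conjuncts.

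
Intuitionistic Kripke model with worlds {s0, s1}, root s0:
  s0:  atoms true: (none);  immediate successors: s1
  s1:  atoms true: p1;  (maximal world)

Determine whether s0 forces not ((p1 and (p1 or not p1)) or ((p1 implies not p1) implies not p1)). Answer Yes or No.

s0 does not force not ((p1 and (p1 or not p1)) or ((p1 implies not p1) implies not p1)) since s0 is accessible from s0 and s0 forces (p1 and (p1 or not p1)) or ((p1 implies not p1) implies not p1).
s0 forces (p1 and (p1 or not p1)) or ((p1 implies not p1) implies not p1) via the disjunct (p1 implies not p1) implies not p1.

No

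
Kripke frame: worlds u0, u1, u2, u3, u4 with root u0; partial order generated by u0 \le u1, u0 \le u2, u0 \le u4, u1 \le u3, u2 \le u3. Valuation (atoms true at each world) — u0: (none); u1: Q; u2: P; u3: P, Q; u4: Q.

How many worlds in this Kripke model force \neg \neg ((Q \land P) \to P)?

5

u0: forces it.
u1: forces it.
u2: forces it.
u3: forces it.
u4: forces it.
Worlds forcing the formula: {u0, u1, u2, u3, u4}.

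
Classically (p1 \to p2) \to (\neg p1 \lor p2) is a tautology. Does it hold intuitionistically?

This is the material-implication-as-disjunction principle, which is not intuitionistically valid.
A Kripke countermodel: worlds w0, w1; order generated by w0 \le w1; atoms true at each world — w0:{}; w1:{p1,p2}.
w0 \nVdash (p1 \to p2) \to (\neg p1 \lor p2): already at w0 itself, w0 \Vdash p1 \to p2 but w0 \nVdash \neg p1 \lor p2.
w0 \nVdash \neg p1 \lor p2: neither disjunct is forced at w0.
w0 \nVdash \neg p1 since w1 is accessible from w0 and w1 \Vdash p1.
So the root w0 does not force the formula.

No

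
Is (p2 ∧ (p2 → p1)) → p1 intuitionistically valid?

This is modus ponens in implicational form, which is intuitionistically derivable.
If a world forces p2 and p2 → p1, then applying the implication at that world (which is accessible from itself) gives p1.

Yes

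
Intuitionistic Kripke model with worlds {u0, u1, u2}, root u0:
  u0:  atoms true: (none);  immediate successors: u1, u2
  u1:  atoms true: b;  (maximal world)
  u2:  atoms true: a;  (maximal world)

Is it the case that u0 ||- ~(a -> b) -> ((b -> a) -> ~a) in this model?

u0 ||-/- ~(a -> b) -> ((b -> a) -> ~a): at the accessible world u2, u2 ||- ~(a -> b) but u2 ||-/- (b -> a) -> ~a.
u2 ||-/- (b -> a) -> ~a: already at u2 itself, u2 ||- b -> a but u2 ||-/- ~a.
u2 ||-/- ~a since u2 is accessible from u2 and u2 ||- a.

No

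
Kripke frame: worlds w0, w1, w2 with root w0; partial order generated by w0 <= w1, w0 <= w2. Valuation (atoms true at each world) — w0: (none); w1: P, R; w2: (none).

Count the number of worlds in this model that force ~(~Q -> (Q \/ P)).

w0: does not force it — w0 ||-/- ~(~Q -> (Q \/ P)) since w1 is accessible from w0 and w1 ||- ~Q -> (Q \/ P).
w1: does not force it — w1 ||-/- ~(~Q -> (Q \/ P)) since w1 is accessible from w1 and w1 ||- ~Q -> (Q \/ P).
w2: forces it.
Worlds forcing the formula: {w2}.

1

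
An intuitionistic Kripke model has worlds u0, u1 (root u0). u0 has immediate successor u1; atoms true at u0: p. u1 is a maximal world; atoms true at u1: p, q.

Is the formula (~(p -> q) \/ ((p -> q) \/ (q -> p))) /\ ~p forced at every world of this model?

No

Not every world: u0 ||-/- (~(p -> q) \/ ((p -> q) \/ (q -> p))) /\ ~p.
u0 ||-/- (~(p -> q) \/ ((p -> q) \/ (q -> p))) /\ ~p since u0 fails ~p.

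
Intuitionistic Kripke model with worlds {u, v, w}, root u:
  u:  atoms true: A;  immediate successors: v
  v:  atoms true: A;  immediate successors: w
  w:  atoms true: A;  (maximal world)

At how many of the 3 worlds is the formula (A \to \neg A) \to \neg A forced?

3

u: forces it.
v: forces it.
w: forces it.
Worlds forcing the formula: {u, v, w}.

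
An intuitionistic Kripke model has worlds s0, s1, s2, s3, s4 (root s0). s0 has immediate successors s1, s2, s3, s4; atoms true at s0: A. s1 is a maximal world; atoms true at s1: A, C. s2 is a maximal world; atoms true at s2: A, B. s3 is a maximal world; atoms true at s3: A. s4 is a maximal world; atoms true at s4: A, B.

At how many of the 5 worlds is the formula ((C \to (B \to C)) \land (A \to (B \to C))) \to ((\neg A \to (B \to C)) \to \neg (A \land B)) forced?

5

s0: forces it.
s1: forces it.
s2: forces it.
s3: forces it.
s4: forces it.
Worlds forcing the formula: {s0, s1, s2, s3, s4}.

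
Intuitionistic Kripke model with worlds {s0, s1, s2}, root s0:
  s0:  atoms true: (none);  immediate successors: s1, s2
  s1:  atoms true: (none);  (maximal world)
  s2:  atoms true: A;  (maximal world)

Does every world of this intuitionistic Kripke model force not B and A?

No

Not every world: s0 does not force not B and A.
s0 does not force not B and A since s0 fails A.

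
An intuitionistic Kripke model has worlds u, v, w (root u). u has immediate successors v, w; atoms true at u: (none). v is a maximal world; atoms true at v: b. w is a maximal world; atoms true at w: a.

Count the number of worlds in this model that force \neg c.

3

u: forces it.
v: forces it.
w: forces it.
Worlds forcing the formula: {u, v, w}.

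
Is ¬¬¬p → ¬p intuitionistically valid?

This is triple-negation reduction, which is intuitionistically derivable.
Assume ¬¬¬p and suppose p. Then ¬¬p (double-negation introduction), contradicting ¬¬¬p. So ¬p.

Yes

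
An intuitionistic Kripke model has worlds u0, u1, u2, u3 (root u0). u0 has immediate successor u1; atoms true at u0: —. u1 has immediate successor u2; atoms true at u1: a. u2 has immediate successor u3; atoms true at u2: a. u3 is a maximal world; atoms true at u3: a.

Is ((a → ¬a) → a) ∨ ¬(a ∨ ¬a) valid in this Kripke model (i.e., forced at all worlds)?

Yes

u0 ⊩ ((a → ¬a) → a) ∨ ¬(a ∨ ¬a) via the disjunct (a → ¬a) → a.
Since the root u0 forces ((a → ¬a) → a) ∨ ¬(a ∨ ¬a) and forcing is persistent (monotone upward), every world forces it.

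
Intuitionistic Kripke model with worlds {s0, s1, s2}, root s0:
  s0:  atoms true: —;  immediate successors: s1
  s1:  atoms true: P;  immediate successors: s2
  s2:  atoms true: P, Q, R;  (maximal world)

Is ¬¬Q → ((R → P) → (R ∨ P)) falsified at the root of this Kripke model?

Yes

s0 ⊮ ¬¬Q → ((R → P) → (R ∨ P)): already at s0 itself, s0 ⊩ ¬¬Q but s0 ⊮ (R → P) → (R ∨ P).
s0 ⊮ (R → P) → (R ∨ P): already at s0 itself, s0 ⊩ R → P but s0 ⊮ R ∨ P.
s0 ⊮ R ∨ P: neither disjunct is forced at s0.
s0 lacks atom R, so s0 ⊮ R.
So the root s0 does not force ¬¬Q → ((R → P) → (R ∨ P)); the model is a countermodel.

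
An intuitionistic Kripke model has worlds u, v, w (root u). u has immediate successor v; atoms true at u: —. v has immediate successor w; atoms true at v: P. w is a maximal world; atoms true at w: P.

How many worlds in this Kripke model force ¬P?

0

u: does not force it — u ⊮ ¬P since v is accessible from u and v ⊩ P.
v: does not force it — v ⊮ ¬P since v is accessible from v and v ⊩ P.
w: does not force it.
Worlds forcing the formula: { }.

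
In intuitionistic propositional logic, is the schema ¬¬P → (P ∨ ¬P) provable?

This is a variant of double-negation elimination (deriving excluded middle from double negation), which is not intuitionistically valid.
A Kripke countermodel: worlds a, b; order generated by a ≤ b; atoms true at each world — a:{}; b:{P}.
a ⊮ ¬¬P → (P ∨ ¬P): already at a itself, a ⊩ ¬¬P but a ⊮ P ∨ ¬P.
a ⊮ P ∨ ¬P: neither disjunct is forced at a.
a lacks atom P, so a ⊮ P.
So the root a does not force the formula.

No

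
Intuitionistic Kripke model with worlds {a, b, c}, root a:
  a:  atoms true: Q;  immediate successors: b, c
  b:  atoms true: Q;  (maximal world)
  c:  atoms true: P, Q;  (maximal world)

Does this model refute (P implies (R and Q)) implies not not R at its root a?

Yes

a does not force (P implies (R and Q)) implies not not R: at the accessible world b, b forces P implies (R and Q) but b does not force not not R.
b does not force not not R since b is accessible from b and b forces not R.
b forces not R: no world accessible from b forces R.
So the root a does not force (P implies (R and Q)) implies not not R; the model is a countermodel.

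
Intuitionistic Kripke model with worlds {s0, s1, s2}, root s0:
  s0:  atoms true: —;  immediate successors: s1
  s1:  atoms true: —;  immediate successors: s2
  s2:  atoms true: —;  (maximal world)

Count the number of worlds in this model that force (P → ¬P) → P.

s0: does not force it — s0 ⊮ (P → ¬P) → P: already at s0 itself, s0 ⊩ P → ¬P but s0 ⊮ P.
s1: does not force it — s1 ⊮ (P → ¬P) → P: already at s1 itself, s1 ⊩ P → ¬P but s1 ⊮ P.
s2: does not force it — s2 ⊮ (P → ¬P) → P: already at s2 itself, s2 ⊩ P → ¬P but s2 ⊮ P.
Worlds forcing the formula: { }.

0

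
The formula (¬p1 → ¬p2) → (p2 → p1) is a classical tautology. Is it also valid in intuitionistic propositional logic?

No

This is the converse of contraposition, which is not intuitionistically valid.
A Kripke countermodel: worlds a, b; order generated by a ≤ b; atoms true at each world — a:{p2}; b:{p1,p2}.
a ⊮ (¬p1 → ¬p2) → (p2 → p1): already at a itself, a ⊩ ¬p1 → ¬p2 but a ⊮ p2 → p1.
a ⊮ p2 → p1: already at a itself, a ⊩ p2 but a ⊮ p1.
a lacks atom p1, so a ⊮ p1.
So the root a does not force the formula.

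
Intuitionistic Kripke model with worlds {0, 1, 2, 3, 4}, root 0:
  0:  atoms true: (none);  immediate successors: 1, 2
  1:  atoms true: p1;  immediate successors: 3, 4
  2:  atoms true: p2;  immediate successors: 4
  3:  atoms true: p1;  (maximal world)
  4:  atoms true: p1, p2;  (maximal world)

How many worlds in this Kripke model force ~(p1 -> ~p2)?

2

0: does not force it — 0 ||-/- ~(p1 -> ~p2) since 3 is accessible from 0 and 3 ||- p1 -> ~p2.
1: does not force it.
2: forces it.
3: does not force it.
4: forces it.
Worlds forcing the formula: {2, 4}.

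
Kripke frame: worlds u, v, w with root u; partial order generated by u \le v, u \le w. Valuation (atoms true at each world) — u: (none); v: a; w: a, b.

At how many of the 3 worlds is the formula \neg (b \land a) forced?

u: does not force it — u \nVdash \neg (b \land a) since w is accessible from u and w \Vdash b \land a.
v: forces it.
w: does not force it — w \nVdash \neg (b \land a) since w is accessible from w and w \Vdash b \land a.
Worlds forcing the formula: {v}.

1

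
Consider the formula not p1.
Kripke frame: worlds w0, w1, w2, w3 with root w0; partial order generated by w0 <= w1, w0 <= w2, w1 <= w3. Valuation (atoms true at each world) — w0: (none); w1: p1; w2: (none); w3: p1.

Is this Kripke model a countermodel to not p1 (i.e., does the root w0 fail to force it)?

Yes

w0 does not force not p1 since w1 is accessible from w0 and w1 forces p1.
So the root w0 does not force not p1; the model is a countermodel.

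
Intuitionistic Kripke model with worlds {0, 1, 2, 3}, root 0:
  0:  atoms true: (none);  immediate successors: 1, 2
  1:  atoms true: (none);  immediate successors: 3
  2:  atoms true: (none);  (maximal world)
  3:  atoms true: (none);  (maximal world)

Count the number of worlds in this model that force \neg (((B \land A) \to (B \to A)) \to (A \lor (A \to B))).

0: does not force it — 0 \nVdash \neg (((B \land A) \to (B \to A)) \to (A \lor (A \to B))) since 0 is accessible from 0 and 0 \Vdash ((B \land A) \to (B \to A)) \to (A \lor (A \to B)).
1: does not force it — 1 \nVdash \neg (((B \land A) \to (B \to A)) \to (A \lor (A \to B))) since 1 is accessible from 1 and 1 \Vdash ((B \land A) \to (B \to A)) \to (A \lor (A \to B)).
2: does not force it.
3: does not force it.
Worlds forcing the formula: { }.

0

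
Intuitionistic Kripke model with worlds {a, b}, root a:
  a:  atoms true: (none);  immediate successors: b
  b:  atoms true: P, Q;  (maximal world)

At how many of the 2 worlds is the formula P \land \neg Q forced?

a: does not force it — a \nVdash P \land \neg Q since a fails P.
b: does not force it — b \nVdash P \land \neg Q since b fails \neg Q.
Worlds forcing the formula: { }.

0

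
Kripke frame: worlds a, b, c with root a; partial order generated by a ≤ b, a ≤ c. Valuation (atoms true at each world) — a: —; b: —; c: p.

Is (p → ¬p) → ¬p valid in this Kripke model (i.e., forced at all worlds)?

Yes

a ⊩ (p → ¬p) → ¬p: every world accessible from a that forces p → ¬p (namely b) also forces ¬p.
Since the root a forces (p → ¬p) → ¬p and forcing is persistent (monotone upward), every world forces it.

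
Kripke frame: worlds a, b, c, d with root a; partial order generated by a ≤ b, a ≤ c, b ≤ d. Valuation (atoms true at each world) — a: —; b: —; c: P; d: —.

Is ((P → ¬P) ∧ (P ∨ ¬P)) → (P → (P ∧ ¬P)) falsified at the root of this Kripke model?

a ⊩ ((P → ¬P) ∧ (P ∨ ¬P)) → (P → (P ∧ ¬P)): every world accessible from a that forces (P → ¬P) ∧ (P ∨ ¬P) (namely b, d) also forces P → (P ∧ ¬P).
So the root a forces ((P → ¬P) ∧ (P ∨ ¬P)) → (P → (P ∧ ¬P)); the model is not a countermodel.

No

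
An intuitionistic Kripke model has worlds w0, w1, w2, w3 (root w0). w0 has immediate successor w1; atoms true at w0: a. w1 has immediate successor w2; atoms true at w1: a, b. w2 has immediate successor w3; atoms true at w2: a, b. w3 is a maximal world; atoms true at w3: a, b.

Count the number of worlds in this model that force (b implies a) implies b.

3

w0: does not force it — w0 does not force (b implies a) implies b: already at w0 itself, w0 forces b implies a but w0 does not force b.
w1: forces it.
w2: forces it.
w3: forces it.
Worlds forcing the formula: {w1, w2, w3}.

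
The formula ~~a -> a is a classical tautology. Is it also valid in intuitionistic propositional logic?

This is double-negation elimination, which is not intuitionistically valid.
A Kripke countermodel: worlds u0, u1; order generated by u0 <= u1; atoms true at each world — u0:{}; u1:{a}.
u0 ||-/- ~~a -> a: already at u0 itself, u0 ||- ~~a but u0 ||-/- a.
u0 lacks atom a, so u0 ||-/- a.
So the root u0 does not force the formula.

No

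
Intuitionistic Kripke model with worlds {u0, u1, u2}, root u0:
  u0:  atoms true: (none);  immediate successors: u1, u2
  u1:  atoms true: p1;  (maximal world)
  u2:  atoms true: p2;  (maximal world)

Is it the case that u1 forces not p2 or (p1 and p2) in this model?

u1 forces not p2 or (p1 and p2) via the disjunct not p2.

Yes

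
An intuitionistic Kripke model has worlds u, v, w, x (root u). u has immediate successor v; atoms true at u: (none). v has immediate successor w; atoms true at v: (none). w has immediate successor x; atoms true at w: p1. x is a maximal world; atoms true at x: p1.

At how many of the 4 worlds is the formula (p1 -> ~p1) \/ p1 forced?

2

u: does not force it — u ||-/- (p1 -> ~p1) \/ p1: neither disjunct is forced at u.
v: does not force it.
w: forces it.
x: forces it.
Worlds forcing the formula: {w, x}.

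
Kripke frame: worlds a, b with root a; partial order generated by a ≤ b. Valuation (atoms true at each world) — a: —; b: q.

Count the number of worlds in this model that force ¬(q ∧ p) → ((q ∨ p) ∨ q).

a: does not force it — a ⊮ ¬(q ∧ p) → ((q ∨ p) ∨ q): already at a itself, a ⊩ ¬(q ∧ p) but a ⊮ (q ∨ p) ∨ q.
b: forces it.
Worlds forcing the formula: {b}.

1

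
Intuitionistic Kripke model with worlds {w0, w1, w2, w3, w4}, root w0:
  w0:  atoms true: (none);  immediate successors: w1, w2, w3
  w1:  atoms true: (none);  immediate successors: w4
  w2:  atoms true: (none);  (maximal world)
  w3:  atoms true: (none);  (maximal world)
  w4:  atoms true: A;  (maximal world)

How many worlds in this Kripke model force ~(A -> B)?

2

w0: does not force it — w0 ||-/- ~(A -> B) since w2 is accessible from w0 and w2 ||- A -> B.
w1: forces it.
w2: does not force it.
w3: does not force it.
w4: forces it.
Worlds forcing the formula: {w1, w4}.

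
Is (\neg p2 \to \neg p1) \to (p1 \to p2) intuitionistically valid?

This is the converse of contraposition, which is not intuitionistically valid.
A Kripke countermodel: worlds a, b; order generated by a \le b; atoms true at each world — a:{p1}; b:{p1,p2}.
a \nVdash (\neg p2 \to \neg p1) \to (p1 \to p2): already at a itself, a \Vdash \neg p2 \to \neg p1 but a \nVdash p1 \to p2.
a \nVdash p1 \to p2: already at a itself, a \Vdash p1 but a \nVdash p2.
a lacks atom p2, so a \nVdash p2.
So the root a does not force the formula.

No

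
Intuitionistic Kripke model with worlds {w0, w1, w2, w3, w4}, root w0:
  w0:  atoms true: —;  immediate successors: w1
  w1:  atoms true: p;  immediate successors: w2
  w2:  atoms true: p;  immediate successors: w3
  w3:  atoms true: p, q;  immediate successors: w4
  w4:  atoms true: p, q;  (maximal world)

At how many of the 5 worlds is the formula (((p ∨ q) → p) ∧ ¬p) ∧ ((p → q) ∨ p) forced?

0

w0: does not force it — w0 ⊮ (((p ∨ q) → p) ∧ ¬p) ∧ ((p → q) ∨ p) since w0 fails ((p ∨ q) → p) ∧ ¬p.
w1: does not force it.
w2: does not force it.
w3: does not force it.
w4: does not force it.
Worlds forcing the formula: { }.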